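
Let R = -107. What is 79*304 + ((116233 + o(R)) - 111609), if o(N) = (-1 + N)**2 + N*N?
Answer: 51753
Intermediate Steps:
o(N) = N**2 + (-1 + N)**2 (o(N) = (-1 + N)**2 + N**2 = N**2 + (-1 + N)**2)
79*304 + ((116233 + o(R)) - 111609) = 79*304 + ((116233 + ((-107)**2 + (-1 - 107)**2)) - 111609) = 24016 + ((116233 + (11449 + (-108)**2)) - 111609) = 24016 + ((116233 + (11449 + 11664)) - 111609) = 24016 + ((116233 + 23113) - 111609) = 24016 + (139346 - 111609) = 24016 + 27737 = 51753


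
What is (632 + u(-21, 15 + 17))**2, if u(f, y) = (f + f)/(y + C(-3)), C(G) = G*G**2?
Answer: 9721924/25 ≈ 3.8888e+5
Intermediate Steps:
C(G) = G**3
u(f, y) = 2*f/(-27 + y) (u(f, y) = (f + f)/(y + (-3)**3) = (2*f)/(y - 27) = (2*f)/(-27 + y) = 2*f/(-27 + y))
(632 + u(-21, 15 + 17))**2 = (632 + 2*(-21)/(-27 + (15 + 17)))**2 = (632 + 2*(-21)/(-27 + 32))**2 = (632 + 2*(-21)/5)**2 = (632 + 2*(-21)*(1/5))**2 = (632 - 42/5)**2 = (3118/5)**2 = 9721924/25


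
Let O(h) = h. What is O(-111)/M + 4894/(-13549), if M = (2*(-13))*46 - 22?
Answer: -1485651/5500894 ≈ -0.27007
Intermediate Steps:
M = -1218 (M = -26*46 - 22 = -1196 - 22 = -1218)
O(-111)/M + 4894/(-13549) = -111/(-1218) + 4894/(-13549) = -111*(-1/1218) + 4894*(-1/13549) = 37/406 - 4894/13549 = -1485651/5500894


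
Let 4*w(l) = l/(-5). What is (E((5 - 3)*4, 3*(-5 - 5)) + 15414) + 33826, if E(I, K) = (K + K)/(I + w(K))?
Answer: 935440/19 ≈ 49234.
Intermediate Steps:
w(l) = -l/20 (w(l) = (l/(-5))/4 = (l*(-1/5))/4 = (-l/5)/4 = -l/20)
E(I, K) = 2*K/(I - K/20) (E(I, K) = (K + K)/(I - K/20) = (2*K)/(I - K/20) = 2*K/(I - K/20))
(E((5 - 3)*4, 3*(-5 - 5)) + 15414) + 33826 = (40*(3*(-5 - 5))/(-3*(-5 - 5) + 20*((5 - 3)*4)) + 15414) + 33826 = (40*(3*(-10))/(-3*(-10) + 20*(2*4)) + 15414) + 33826 = (40*(-30)/(-1*(-30) + 20*8) + 15414) + 33826 = (40*(-30)/(30 + 160) + 15414) + 33826 = (40*(-30)/190 + 15414) + 33826 = (40*(-30)*(1/190) + 15414) + 33826 = (-120/19 + 15414) + 33826 = 292746/19 + 33826 = 935440/19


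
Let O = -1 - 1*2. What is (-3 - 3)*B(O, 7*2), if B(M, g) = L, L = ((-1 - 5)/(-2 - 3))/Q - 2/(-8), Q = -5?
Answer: -3/50 ≈ -0.060000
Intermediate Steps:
O = -3 (O = -1 - 2 = -3)
L = 1/100 (L = ((-1 - 5)/(-2 - 3))/(-5) - 2/(-8) = -6/(-5)*(-1/5) - 2*(-1/8) = -6*(-1/5)*(-1/5) + 1/4 = (6/5)*(-1/5) + 1/4 = -6/25 + 1/4 = 1/100 ≈ 0.010000)
B(M, g) = 1/100
(-3 - 3)*B(O, 7*2) = (-3 - 3)*(1/100) = -6*1/100 = -3/50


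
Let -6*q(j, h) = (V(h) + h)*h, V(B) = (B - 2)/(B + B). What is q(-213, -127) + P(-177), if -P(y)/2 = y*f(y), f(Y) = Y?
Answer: -784025/12 ≈ -65335.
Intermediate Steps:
V(B) = (-2 + B)/(2*B) (V(B) = (-2 + B)/((2*B)) = (-2 + B)*(1/(2*B)) = (-2 + B)/(2*B))
q(j, h) = -h*(h + (-2 + h)/(2*h))/6 (q(j, h) = -((-2 + h)/(2*h) + h)*h/6 = -(h + (-2 + h)/(2*h))*h/6 = -h*(h + (-2 + h)/(2*h))/6)
P(y) = -2*y**2 (P(y) = -2*y*y = -2*y**2)
q(-213, -127) + P(-177) = (1/6 - 1/6*(-127)**2 - 1/12*(-127)) - 2*(-177)**2 = (1/6 - 1/6*16129 + 127/12) - 2*31329 = (1/6 - 16129/6 + 127/12) - 62658 = -32129/12 - 62658 = -784025/12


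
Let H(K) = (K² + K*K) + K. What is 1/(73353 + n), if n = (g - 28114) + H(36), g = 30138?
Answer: 1/78005 ≈ 1.2820e-5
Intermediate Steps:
H(K) = K + 2*K² (H(K) = (K² + K²) + K = 2*K² + K = K + 2*K²)
n = 4652 (n = (30138 - 28114) + 36*(1 + 2*36) = 2024 + 36*(1 + 72) = 2024 + 36*73 = 2024 + 2628 = 4652)
1/(73353 + n) = 1/(73353 + 4652) = 1/78005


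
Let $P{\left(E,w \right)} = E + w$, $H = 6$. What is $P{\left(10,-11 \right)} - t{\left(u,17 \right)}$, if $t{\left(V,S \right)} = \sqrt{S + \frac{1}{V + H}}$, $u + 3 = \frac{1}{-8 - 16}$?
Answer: $-1 - \frac{\sqrt{87401}}{71} \approx -5.1639$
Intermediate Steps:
$u = - \frac{73}{24}$ ($u = -3 + \frac{1}{-8 - 16} = -3 + \frac{1}{-24} = -3 - \frac{1}{24} = - \frac{73}{24} \approx -3.0417$)
$t{\left(V,S \right)} = \sqrt{S + \frac{1}{6 + V}}$ ($t{\left(V,S \right)} = \sqrt{S + \frac{1}{V + 6}} = \sqrt{S + \frac{1}{6 + V}}$)
$P{\left(10,-11 \right)} - t{\left(u,17 \right)} = \left(10 - 11\right) - \sqrt{\frac{1 + 17 \left(6 - \frac{73}{24}\right)}{6 - \frac{73}{24}}} = -1 - \sqrt{\frac{1 + 17 \cdot \frac{71}{24}}{\frac{71}{24}}} = -1 - \sqrt{\frac{24 \left(1 + \frac{1207}{24}\right)}{71}} = -1 - \sqrt{\frac{24}{71} \cdot \frac{1231}{24}} = -1 - \sqrt{\frac{1231}{71}} = -1 - \frac{\sqrt{87401}}{71}$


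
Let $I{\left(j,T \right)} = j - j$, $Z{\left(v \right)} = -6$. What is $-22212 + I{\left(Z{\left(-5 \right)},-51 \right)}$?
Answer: $-22212$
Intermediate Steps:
$I{\left(j,T \right)} = 0$
$-22212 + I{\left(Z{\left(-5 \right)},-51 \right)} = -22212 + 0 = -22212$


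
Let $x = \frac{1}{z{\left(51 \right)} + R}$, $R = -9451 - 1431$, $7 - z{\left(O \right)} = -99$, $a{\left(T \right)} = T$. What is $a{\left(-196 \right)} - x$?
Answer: $- \frac{2112095}{10776} \approx -196.0$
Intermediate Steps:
$z{\left(O \right)} = 106$ ($z{\left(O \right)} = 7 - -99 = 7 + 99 = 106$)
$R = -10882$
$x = - \frac{1}{10776}$ ($x = \frac{1}{106 - 10882} = \frac{1}{-10776} = - \frac{1}{10776} \approx -9.2799 \cdot 10^{-5}$)
$a{\left(-196 \right)} - x = -196 - - \frac{1}{10776} = -196 + \frac{1}{10776} = - \frac{2112095}{10776}$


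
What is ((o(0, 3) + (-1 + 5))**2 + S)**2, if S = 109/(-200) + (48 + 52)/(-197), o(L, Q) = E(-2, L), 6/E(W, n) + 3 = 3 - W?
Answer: 3568800822129/1552360000 ≈ 2299.0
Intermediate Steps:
E(W, n) = -6/W (E(W, n) = 6/(-3 + (3 - W)) = 6/((-W)) = 6*(-1/W) = -6/W)
o(L, Q) = 3 (o(L, Q) = -6/(-2) = -6*(-1/2) = 3)
S = -41473/39400 (S = 109*(-1/200) + 100*(-1/197) = -109/200 - 100/197 = -41473/39400 ≈ -1.0526)
((o(0, 3) + (-1 + 5))**2 + S)**2 = ((3 + (-1 + 5))**2 - 41473/39400)**2 = ((3 + 4)**2 - 41473/39400)**2 = (7**2 - 41473/39400)**2 = (49 - 41473/39400)**2 = (1889127/39400)**2 = 3568800822129/1552360000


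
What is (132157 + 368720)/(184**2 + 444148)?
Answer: 500877/478004 ≈ 1.0479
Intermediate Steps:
(132157 + 368720)/(184**2 + 444148) = 500877/(33856 + 444148) = 500877/478004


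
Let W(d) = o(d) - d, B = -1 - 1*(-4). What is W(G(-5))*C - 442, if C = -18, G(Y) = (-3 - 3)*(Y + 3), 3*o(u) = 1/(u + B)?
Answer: -1132/5 ≈ -226.40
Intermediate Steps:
B = 3 (B = -1 + 4 = 3)
o(u) = 1/(3*(3 + u)) (o(u) = 1/(3*(u + 3)) = 1/(3*(3 + u)))
G(Y) = -18 - 6*Y (G(Y) = -6*(3 + Y) = -18 - 6*Y)
W(d) = -d + 1/(3*(3 + d)) (W(d) = 1/(3*(3 + d)) - d = -d + 1/(3*(3 + d)))
W(G(-5))*C - 442 = ((⅓ - (-18 - 6*(-5))*(3 + (-18 - 6*(-5))))/(3 + (-18 - 6*(-5))))*(-18) - 442 = ((⅓ - (-18 + 30)*(3 + (-18 + 30)))/(3 + (-18 + 30)))*(-18) - 442 = ((⅓ - 1*12*(3 + 12))/(3 + 12))*(-18) - 442 = ((⅓ - 1*12*15)/15)*(-18) - 442 = ((⅓ - 180)/15)*(-18) - 442 = ((1/15)*(-539/3))*(-18) - 442 = -539/45*(-18) - 442 = 1078/5 - 442 = -1132/5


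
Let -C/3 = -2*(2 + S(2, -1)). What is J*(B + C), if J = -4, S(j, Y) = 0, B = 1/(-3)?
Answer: -140/3 ≈ -46.667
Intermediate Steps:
B = -1/3 ≈ -0.33333
C = 12 (C = -(-6)*(2 + 0) = -(-6)*2 = -3*(-4) = 12)
J*(B + C) = -4*(-1/3 + 12) = -4*35/3 = -140/3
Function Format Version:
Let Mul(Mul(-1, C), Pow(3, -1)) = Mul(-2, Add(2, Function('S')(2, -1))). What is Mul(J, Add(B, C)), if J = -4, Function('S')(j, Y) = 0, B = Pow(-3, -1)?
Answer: Rational(-140, 3) ≈ -46.667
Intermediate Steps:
B = Rational(-1, 3) ≈ -0.33333
C = 12 (C = Mul(-3, Mul(-2, Add(2, 0))) = Mul(-3, Mul(-2, 2)) = Mul(-3, -4) = 12)
Mul(J, Add(B, C)) = Mul(-4, Add(Rational(-1, 3), 12)) = Mul(-4, Rational(35, 3)) = Rational(-140, 3)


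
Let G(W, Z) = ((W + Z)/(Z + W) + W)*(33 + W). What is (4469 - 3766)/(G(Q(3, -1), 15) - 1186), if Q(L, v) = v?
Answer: -703/1186 ≈ -0.59275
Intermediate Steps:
G(W, Z) = (1 + W)*(33 + W) (G(W, Z) = ((W + Z)/(W + Z) + W)*(33 + W) = (1 + W)*(33 + W))
(4469 - 3766)/(G(Q(3, -1), 15) - 1186) = (4469 - 3766)/((33 + (-1)² + 34*(-1)) - 1186) = 703/((33 + 1 - 34) - 1186) = 703/(0 - 1186) = 703/(-1186) = 703*(-1/1186) = -703/1186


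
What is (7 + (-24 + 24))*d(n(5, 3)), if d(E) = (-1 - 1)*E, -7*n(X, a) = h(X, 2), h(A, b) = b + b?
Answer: 8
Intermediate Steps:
h(A, b) = 2*b
n(X, a) = -4/7 (n(X, a) = -2*2/7 = -1/7*4 = -4/7)
d(E) = -2*E
(7 + (-24 + 24))*d(n(5, 3)) = (7 + (-24 + 24))*(-2*(-4/7)) = (7 + 0)*(8/7) = 7*(8/7) = 8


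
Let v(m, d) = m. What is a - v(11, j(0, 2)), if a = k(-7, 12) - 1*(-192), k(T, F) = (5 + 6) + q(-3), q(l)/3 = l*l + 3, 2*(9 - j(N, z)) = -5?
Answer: 228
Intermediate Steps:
j(N, z) = 23/2 (j(N, z) = 9 - ½*(-5) = 9 + 5/2 = 23/2)
q(l) = 9 + 3*l² (q(l) = 3*(l*l + 3) = 3*(l² + 3) = 3*(3 + l²) = 9 + 3*l²)
k(T, F) = 47 (k(T, F) = (5 + 6) + (9 + 3*(-3)²) = 11 + (9 + 3*9) = 11 + (9 + 27) = 11 + 36 = 47)
a = 239 (a = 47 - 1*(-192) = 47 + 192 = 239)
a - v(11, j(0, 2)) = 239 - 1*11 = 239 - 11 = 228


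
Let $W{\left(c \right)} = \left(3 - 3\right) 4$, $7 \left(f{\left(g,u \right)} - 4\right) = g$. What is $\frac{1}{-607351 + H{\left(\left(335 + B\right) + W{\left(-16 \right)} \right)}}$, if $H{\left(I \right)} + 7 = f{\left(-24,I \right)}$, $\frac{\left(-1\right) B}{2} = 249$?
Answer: $- \frac{7}{4251502} \approx -1.6465 \cdot 10^{-6}$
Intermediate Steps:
$f{\left(g,u \right)} = 4 + \frac{g}{7}$
$B = -498$ ($B = \left(-2\right) 249 = -498$)
$W{\left(c \right)} = 0$ ($W{\left(c \right)} = 0 \cdot 4 = 0$)
$H{\left(I \right)} = - \frac{45}{7}$ ($H{\left(I \right)} = -7 + \left(4 + \frac{1}{7} \left(-24\right)\right) = -7 + \left(4 - \frac{24}{7}\right) = -7 + \frac{4}{7} = - \frac{45}{7}$)
$\frac{1}{-607351 + H{\left(\left(335 + B\right) + W{\left(-16 \right)} \right)}} = \frac{1}{-607351 - \frac{45}{7}} = \frac{1}{- \frac{4251502}{7}} = - \frac{7}{4251502}$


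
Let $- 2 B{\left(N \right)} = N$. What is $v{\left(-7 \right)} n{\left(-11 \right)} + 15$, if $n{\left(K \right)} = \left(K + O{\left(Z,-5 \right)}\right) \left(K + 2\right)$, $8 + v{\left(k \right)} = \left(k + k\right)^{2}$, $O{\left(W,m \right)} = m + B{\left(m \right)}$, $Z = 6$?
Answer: $22857$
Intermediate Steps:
$B{\left(N \right)} = - \frac{N}{2}$
$O{\left(W,m \right)} = \frac{m}{2}$ ($O{\left(W,m \right)} = m - \frac{m}{2} = \frac{m}{2}$)
$v{\left(k \right)} = -8 + 4 k^{2}$ ($v{\left(k \right)} = -8 + \left(k + k\right)^{2} = -8 + \left(2 k\right)^{2} = -8 + 4 k^{2}$)
$n{\left(K \right)} = \left(2 + K\right) \left(- \frac{5}{2} + K\right)$ ($n{\left(K \right)} = \left(K + \frac{1}{2} \left(-5\right)\right) \left(K + 2\right) = \left(K - \frac{5}{2}\right) \left(2 + K\right) = \left(- \frac{5}{2} + K\right) \left(2 + K\right) = \left(2 + K\right) \left(- \frac{5}{2} + K\right)$)
$v{\left(-7 \right)} n{\left(-11 \right)} + 15 = \left(-8 + 4 \left(-7\right)^{2}\right) \left(-5 + \left(-11\right)^{2} - - \frac{11}{2}\right) + 15 = \left(-8 + 4 \cdot 49\right) \left(-5 + 121 + \frac{11}{2}\right) + 15 = \left(-8 + 196\right) \frac{243}{2} + 15 = 188 \cdot \frac{243}{2} + 15 = 22842 + 15 = 22857$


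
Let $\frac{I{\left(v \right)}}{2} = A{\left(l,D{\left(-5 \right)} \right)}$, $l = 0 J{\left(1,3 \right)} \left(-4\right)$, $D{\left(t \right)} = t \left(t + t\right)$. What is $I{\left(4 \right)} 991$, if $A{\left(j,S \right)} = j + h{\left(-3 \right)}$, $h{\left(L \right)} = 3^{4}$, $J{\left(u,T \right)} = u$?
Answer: $160542$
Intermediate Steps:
$D{\left(t \right)} = 2 t^{2}$ ($D{\left(t \right)} = t 2 t = 2 t^{2}$)
$h{\left(L \right)} = 81$
$l = 0$ ($l = 0 \cdot 1 \left(-4\right) = 0 \left(-4\right) = 0$)
$A{\left(j,S \right)} = 81 + j$ ($A{\left(j,S \right)} = j + 81 = 81 + j$)
$I{\left(v \right)} = 162$ ($I{\left(v \right)} = 2 \left(81 + 0\right) = 2 \cdot 81 = 162$)
$I{\left(4 \right)} 991 = 162 \cdot 991 = 160542$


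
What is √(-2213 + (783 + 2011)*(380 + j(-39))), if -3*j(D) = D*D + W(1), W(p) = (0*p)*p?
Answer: I*√357051 ≈ 597.54*I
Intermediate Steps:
W(p) = 0 (W(p) = 0*p = 0)
j(D) = -D²/3 (j(D) = -(D*D + 0)/3 = -(D² + 0)/3 = -D²/3)
√(-2213 + (783 + 2011)*(380 + j(-39))) = √(-2213 + (783 + 2011)*(380 - ⅓*(-39)²)) = √(-2213 + 2794*(380 - ⅓*1521)) = √(-2213 + 2794*(380 - 507)) = √(-2213 + 2794*(-127)) = √(-2213 - 354838) = √(-357051) = I*√357051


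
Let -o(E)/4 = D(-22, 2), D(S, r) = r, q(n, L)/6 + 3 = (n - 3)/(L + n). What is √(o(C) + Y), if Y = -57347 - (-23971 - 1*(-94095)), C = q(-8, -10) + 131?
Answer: I*√127479 ≈ 357.04*I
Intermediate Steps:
q(n, L) = -18 + 6*(-3 + n)/(L + n) (q(n, L) = -18 + 6*((n - 3)/(L + n)) = -18 + 6*((-3 + n)/(L + n)) = -18 + 6*(-3 + n)/(L + n))
C = 350/3 (C = 6*(-3 - 3*(-10) - 2*(-8))/(-10 - 8) + 131 = 6*(-3 + 30 + 16)/(-18) + 131 = 6*(-1/18)*43 + 131 = -43/3 + 131 = 350/3 ≈ 116.67)
o(E) = -8 (o(E) = -4*2 = -8)
Y = -127471 (Y = -57347 - (-23971 + 94095) = -57347 - 1*70124 = -57347 - 70124 = -127471)
√(o(C) + Y) = √(-8 - 127471) = √(-127479) = I*√127479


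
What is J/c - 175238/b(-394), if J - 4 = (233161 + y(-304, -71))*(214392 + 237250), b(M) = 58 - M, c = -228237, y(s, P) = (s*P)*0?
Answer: -23818995780419/51581562 ≈ -4.6177e+5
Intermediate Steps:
y(s, P) = 0 (y(s, P) = (P*s)*0 = 0)
J = 105305300366 (J = 4 + (233161 + 0)*(214392 + 237250) = 4 + 233161*451642 = 4 + 105305300362 = 105305300366)
J/c - 175238/b(-394) = 105305300366/(-228237) - 175238/(58 - 1*(-394)) = 105305300366*(-1/228237) - 175238/(58 + 394) = -105305300366/228237 - 175238/452 = -105305300366/228237 - 175238*1/452 = -105305300366/228237 - 87619/226 = -23818995780419/51581562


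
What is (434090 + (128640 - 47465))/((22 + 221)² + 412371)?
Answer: 34351/31428 ≈ 1.0930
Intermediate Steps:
(434090 + (128640 - 47465))/((22 + 221)² + 412371) = (434090 + 81175)/(243² + 412371) = 515265/(59049 + 412371) = 515265/471420 = 515265*(1/471420) = 34351/31428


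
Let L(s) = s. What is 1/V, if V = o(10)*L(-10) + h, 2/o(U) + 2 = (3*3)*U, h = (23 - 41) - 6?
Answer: -22/533 ≈ -0.041276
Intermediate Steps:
h = -24 (h = -18 - 6 = -24)
o(U) = 2/(-2 + 9*U) (o(U) = 2/(-2 + (3*3)*U) = 2/(-2 + 9*U))
V = -533/22 (V = (2/(-2 + 9*10))*(-10) - 24 = (2/(-2 + 90))*(-10) - 24 = (2/88)*(-10) - 24 = (2*(1/88))*(-10) - 24 = (1/44)*(-10) - 24 = -5/22 - 24 = -533/22 ≈ -24.227)
1/V = 1/(-533/22) = -22/533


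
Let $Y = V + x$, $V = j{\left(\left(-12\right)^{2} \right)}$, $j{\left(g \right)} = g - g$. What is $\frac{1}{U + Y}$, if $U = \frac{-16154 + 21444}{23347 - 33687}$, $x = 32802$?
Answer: $\frac{1034}{33916739} \approx 3.0486 \cdot 10^{-5}$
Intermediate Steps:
$j{\left(g \right)} = 0$
$V = 0$
$U = - \frac{529}{1034}$ ($U = \frac{5290}{-10340} = 5290 \left(- \frac{1}{10340}\right) = - \frac{529}{1034} \approx -0.51161$)
$Y = 32802$ ($Y = 0 + 32802 = 32802$)
$\frac{1}{U + Y} = \frac{1}{- \frac{529}{1034} + 32802} = \frac{1}{\frac{33916739}{1034}} = \frac{1034}{33916739}$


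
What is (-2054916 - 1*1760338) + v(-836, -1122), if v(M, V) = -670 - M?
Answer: -3815088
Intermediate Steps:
(-2054916 - 1*1760338) + v(-836, -1122) = (-2054916 - 1*1760338) + (-670 - 1*(-836)) = (-2054916 - 1760338) + (-670 + 836) = -3815254 + 166 = -3815088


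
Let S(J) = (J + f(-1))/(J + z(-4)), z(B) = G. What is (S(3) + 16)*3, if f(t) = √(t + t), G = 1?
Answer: 201/4 + 3*I*√2/4 ≈ 50.25 + 1.0607*I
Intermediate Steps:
z(B) = 1
f(t) = √2*√t (f(t) = √(2*t) = √2*√t)
S(J) = (J + I*√2)/(1 + J) (S(J) = (J + √2*√(-1))/(J + 1) = (J + √2*I)/(1 + J) = (J + I*√2)/(1 + J))
(S(3) + 16)*3 = ((3 + I*√2)/(1 + 3) + 16)*3 = ((3 + I*√2)/4 + 16)*3 = ((¾ + I*√2/4) + 16)*3 = (67/4 + I*√2/4)*3 = 201/4 + 3*I*√2/4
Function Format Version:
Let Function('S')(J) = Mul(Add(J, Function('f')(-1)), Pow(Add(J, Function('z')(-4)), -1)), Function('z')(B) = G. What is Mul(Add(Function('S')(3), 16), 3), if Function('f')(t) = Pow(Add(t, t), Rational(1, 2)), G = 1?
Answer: Add(Rational(201, 4), Mul(Rational(3, 4), I, Pow(2, Rational(1, 2)))) ≈ Add(50.250, Mul(1.0607, I))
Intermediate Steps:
Function('z')(B) = 1
Function('f')(t) = Mul(Pow(2, Rational(1, 2)), Pow(t, Rational(1, 2))) (Function('f')(t) = Pow(Mul(2, t), Rational(1, 2)) = Mul(Pow(2, Rational(1, 2)), Pow(t, Rational(1, 2))))
Function('S')(J) = Mul(Pow(Add(1, J), -1), Add(J, Mul(I, Pow(2, Rational(1, 2))))) (Function('S')(J) = Mul(Add(J, Mul(Pow(2, Rational(1, 2)), Pow(-1, Rational(1, 2)))), Pow(Add(J, 1), -1)) = Mul(Add(J, Mul(Pow(2, Rational(1, 2)), I)), Pow(Add(1, J), -1)) = Mul(Add(J, Mul(I, Pow(2, Rational(1, 2)))), Pow(Add(1, J), -1)) = Mul(Pow(Add(1, J), -1), Add(J, Mul(I, Pow(2, Rational(1, 2))))))
Mul(Add(Function('S')(3), 16), 3) = Mul(Add(Mul(Pow(Add(1, 3), -1), Add(3, Mul(I, Pow(2, Rational(1, 2))))), 16), 3) = Mul(Add(Mul(Pow(4, -1), Add(3, Mul(I, Pow(2, Rational(1, 2))))), 16), 3) = Mul(Add(Mul(Rational(1, 4), Add(3, Mul(I, Pow(2, Rational(1, 2))))), 16), 3) = Mul(Add(Add(Rational(3, 4), Mul(Rational(1, 4), I, Pow(2, Rational(1, 2)))), 16), 3) = Mul(Add(Rational(67, 4), Mul(Rational(1, 4), I, Pow(2, Rational(1, 2)))), 3) = Add(Rational(201, 4), Mul(Rational(3, 4), I, Pow(2, Rational(1, 2))))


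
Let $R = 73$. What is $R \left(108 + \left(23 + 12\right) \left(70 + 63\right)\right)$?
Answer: $347699$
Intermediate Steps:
$R \left(108 + \left(23 + 12\right) \left(70 + 63\right)\right) = 73 \left(108 + \left(23 + 12\right) \left(70 + 63\right)\right) = 73 \left(108 + 35 \cdot 133\right) = 73 \left(108 + 4655\right) = 73 \cdot 4763 = 347699$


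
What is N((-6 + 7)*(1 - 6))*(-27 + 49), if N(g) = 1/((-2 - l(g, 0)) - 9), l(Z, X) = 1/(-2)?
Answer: -44/21 ≈ -2.0952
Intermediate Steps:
l(Z, X) = -1/2
N(g) = -2/21 (N(g) = 1/((-2 - 1*(-1/2)) - 9) = 1/((-2 + 1/2) - 9) = 1/(-3/2 - 9) = 1/(-21/2) = -2/21)
N((-6 + 7)*(1 - 6))*(-27 + 49) = -2*(-27 + 49)/21 = -2/21*22 = -44/21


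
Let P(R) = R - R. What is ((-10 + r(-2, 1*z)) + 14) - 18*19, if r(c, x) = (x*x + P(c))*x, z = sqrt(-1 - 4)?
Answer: -338 - 5*I*sqrt(5) ≈ -338.0 - 11.18*I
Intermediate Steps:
P(R) = 0
z = I*sqrt(5) (z = sqrt(-5) = I*sqrt(5) ≈ 2.2361*I)
r(c, x) = x**3 (r(c, x) = (x*x + 0)*x = (x**2 + 0)*x = x**2*x = x**3)
((-10 + r(-2, 1*z)) + 14) - 18*19 = ((-10 + (1*(I*sqrt(5)))**3) + 14) - 18*19 = ((-10 + (I*sqrt(5))**3) + 14) - 342 = ((-10 - 5*I*sqrt(5)) + 14) - 342 = (4 - 5*I*sqrt(5)) - 342 = -338 - 5*I*sqrt(5)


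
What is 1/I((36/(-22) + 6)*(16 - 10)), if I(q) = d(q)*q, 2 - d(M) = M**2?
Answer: -1331/23818176 ≈ -5.5882e-5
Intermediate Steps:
d(M) = 2 - M**2
I(q) = q*(2 - q**2) (I(q) = (2 - q**2)*q = q*(2 - q**2))
1/I((36/(-22) + 6)*(16 - 10)) = 1/(((36/(-22) + 6)*(16 - 10))*(2 - ((36/(-22) + 6)*(16 - 10))**2)) = 1/(((36*(-1/22) + 6)*6)*(2 - ((36*(-1/22) + 6)*6)**2)) = 1/(((-18/11 + 6)*6)*(2 - ((-18/11 + 6)*6)**2)) = 1/(((48/11)*6)*(2 - ((48/11)*6)**2)) = 1/(288*(2 - (288/11)**2)/11) = 1/(288*(2 - 1*82944/121)/11) = 1/(288*(2 - 82944/121)/11) = 1/((288/11)*(-82702/121)) = 1/(-23818176/1331) = -1331/23818176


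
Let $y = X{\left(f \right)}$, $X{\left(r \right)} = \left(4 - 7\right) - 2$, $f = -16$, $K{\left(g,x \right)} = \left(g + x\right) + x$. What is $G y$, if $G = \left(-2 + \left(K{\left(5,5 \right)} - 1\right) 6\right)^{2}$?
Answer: $-33620$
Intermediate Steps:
$K{\left(g,x \right)} = g + 2 x$
$X{\left(r \right)} = -5$ ($X{\left(r \right)} = -3 - 2 = -5$)
$y = -5$
$G = 6724$ ($G = \left(-2 + \left(\left(5 + 2 \cdot 5\right) - 1\right) 6\right)^{2} = \left(-2 + \left(\left(5 + 10\right) - 1\right) 6\right)^{2} = \left(-2 + \left(15 - 1\right) 6\right)^{2} = \left(-2 + 14 \cdot 6\right)^{2} = \left(-2 + 84\right)^{2} = 82^{2} = 6724$)
$G y = 6724 \left(-5\right) = -33620$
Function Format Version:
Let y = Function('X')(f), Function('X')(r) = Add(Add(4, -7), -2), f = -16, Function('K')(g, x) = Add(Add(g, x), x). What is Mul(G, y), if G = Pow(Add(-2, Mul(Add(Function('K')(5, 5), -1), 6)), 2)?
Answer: -33620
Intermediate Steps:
Function('K')(g, x) = Add(g, Mul(2, x))
Function('X')(r) = -5 (Function('X')(r) = Add(-3, -2) = -5)
y = -5
G = 6724 (G = Pow(Add(-2, Mul(Add(Add(5, Mul(2, 5)), -1), 6)), 2) = Pow(Add(-2, Mul(Add(Add(5, 10), -1), 6)), 2) = Pow(Add(-2, Mul(Add(15, -1), 6)), 2) = Pow(Add(-2, Mul(14, 6)), 2) = Pow(Add(-2, 84), 2) = Pow(82, 2) = 6724)
Mul(G, y) = Mul(6724, -5) = -33620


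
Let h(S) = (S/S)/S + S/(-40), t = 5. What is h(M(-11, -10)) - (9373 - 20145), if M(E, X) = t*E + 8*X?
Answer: 11637397/1080 ≈ 10775.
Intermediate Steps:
M(E, X) = 5*E + 8*X
h(S) = 1/S - S/40 (h(S) = 1/S + S*(-1/40) = 1/S - S/40)
h(M(-11, -10)) - (9373 - 20145) = (1/(5*(-11) + 8*(-10)) - (5*(-11) + 8*(-10))/40) - (9373 - 20145) = (1/(-55 - 80) - (-55 - 80)/40) - 1*(-10772) = (1/(-135) - 1/40*(-135)) + 10772 = (-1/135 + 27/8) + 10772 = 3637/1080 + 10772 = 11637397/1080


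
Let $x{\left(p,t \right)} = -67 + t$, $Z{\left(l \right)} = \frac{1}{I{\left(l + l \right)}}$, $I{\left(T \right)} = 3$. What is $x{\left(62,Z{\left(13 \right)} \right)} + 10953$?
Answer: $\frac{32659}{3} \approx 10886.0$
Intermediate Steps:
$Z{\left(l \right)} = \frac{1}{3}$
$x{\left(62,Z{\left(13 \right)} \right)} + 10953 = \left(-67 + \frac{1}{3}\right) + 10953 = - \frac{200}{3} + 10953 = \frac{32659}{3}$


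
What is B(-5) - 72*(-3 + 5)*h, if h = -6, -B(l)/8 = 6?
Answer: 816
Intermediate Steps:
B(l) = -48 (B(l) = -8*6 = -48)
B(-5) - 72*(-3 + 5)*h = -48 - 72*(-3 + 5)*(-6) = -48 - 144*(-6) = -48 - 72*(-12) = -48 + 864 = 816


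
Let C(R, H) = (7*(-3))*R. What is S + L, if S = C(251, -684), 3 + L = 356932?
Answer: 351658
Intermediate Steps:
C(R, H) = -21*R
L = 356929 (L = -3 + 356932 = 356929)
S = -5271 (S = -21*251 = -5271)
S + L = -5271 + 356929 = 351658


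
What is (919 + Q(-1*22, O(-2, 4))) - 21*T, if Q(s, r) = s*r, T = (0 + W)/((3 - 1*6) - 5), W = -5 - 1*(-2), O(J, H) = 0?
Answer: 7289/8 ≈ 911.13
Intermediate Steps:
W = -3 (W = -5 + 2 = -3)
T = 3/8 (T = (0 - 3)/((3 - 1*6) - 5) = -3/((3 - 6) - 5) = -3/(-3 - 5) = -3/(-8) = -3*(-⅛) = 3/8 ≈ 0.37500)
Q(s, r) = r*s
(919 + Q(-1*22, O(-2, 4))) - 21*T = (919 + 0*(-1*22)) - 21*3/8 = (919 + 0*(-22)) - 63/8 = (919 + 0) - 63/8 = 919 - 63/8 = 7289/8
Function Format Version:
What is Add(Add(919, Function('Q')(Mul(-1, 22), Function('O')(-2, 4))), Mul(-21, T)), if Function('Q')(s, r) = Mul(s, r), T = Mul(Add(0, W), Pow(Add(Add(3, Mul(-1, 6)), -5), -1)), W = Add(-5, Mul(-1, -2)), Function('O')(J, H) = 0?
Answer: Rational(7289, 8) ≈ 911.13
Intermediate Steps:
W = -3 (W = Add(-5, 2) = -3)
T = Rational(3, 8) (T = Mul(Add(0, -3), Pow(Add(Add(3, Mul(-1, 6)), -5), -1)) = Mul(-3, Pow(Add(Add(3, -6), -5), -1)) = Mul(-3, Pow(Add(-3, -5), -1)) = Mul(-3, Pow(-8, -1)) = Mul(-3, Rational(-1, 8)) = Rational(3, 8) ≈ 0.37500)
Function('Q')(s, r) = Mul(r, s)
Add(Add(919, Function('Q')(Mul(-1, 22), Function('O')(-2, 4))), Mul(-21, T)) = Add(Add(919, Mul(0, Mul(-1, 22))), Mul(-21, Rational(3, 8))) = Add(Add(919, Mul(0, -22)), Rational(-63, 8)) = Add(Add(919, 0), Rational(-63, 8)) = Add(919, Rational(-63, 8)) = Rational(7289, 8)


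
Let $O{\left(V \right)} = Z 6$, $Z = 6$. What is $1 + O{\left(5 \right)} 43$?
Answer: $1549$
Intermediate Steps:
$O{\left(V \right)} = 36$ ($O{\left(V \right)} = 6 \cdot 6 = 36$)
$1 + O{\left(5 \right)} 43 = 1 + 36 \cdot 43 = 1 + 1548 = 1549$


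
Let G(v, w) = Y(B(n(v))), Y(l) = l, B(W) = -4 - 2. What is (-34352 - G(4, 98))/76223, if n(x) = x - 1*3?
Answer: -34346/76223 ≈ -0.45060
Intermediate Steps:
n(x) = -3 + x (n(x) = x - 3 = -3 + x)
B(W) = -6
G(v, w) = -6
(-34352 - G(4, 98))/76223 = (-34352 - 1*(-6))/76223 = (-34352 + 6)*(1/76223) = -34346*1/76223 = -34346/76223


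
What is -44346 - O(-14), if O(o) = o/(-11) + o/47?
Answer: -22927386/517 ≈ -44347.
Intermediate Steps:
O(o) = -36*o/517 (O(o) = o*(-1/11) + o*(1/47) = -o/11 + o/47 = -36*o/517)
-44346 - O(-14) = -44346 - (-36)*(-14)/517 = -44346 - 1*504/517 = -44346 - 504/517 = -22927386/517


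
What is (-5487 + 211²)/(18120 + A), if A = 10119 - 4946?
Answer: 39034/23293 ≈ 1.6758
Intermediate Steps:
A = 5173
(-5487 + 211²)/(18120 + A) = (-5487 + 211²)/(18120 + 5173) = (-5487 + 44521)/23293 = 39034*(1/23293) = 39034/23293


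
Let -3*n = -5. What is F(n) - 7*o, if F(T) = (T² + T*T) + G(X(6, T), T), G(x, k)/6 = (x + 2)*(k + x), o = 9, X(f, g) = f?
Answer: 2795/9 ≈ 310.56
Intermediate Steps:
n = 5/3 (n = -⅓*(-5) = 5/3 ≈ 1.6667)
G(x, k) = 6*(2 + x)*(k + x) (G(x, k) = 6*((x + 2)*(k + x)) = 6*((2 + x)*(k + x)) = 6*(2 + x)*(k + x))
F(T) = 288 + 2*T² + 48*T (F(T) = (T² + T*T) + (6*6² + 12*T + 12*6 + 6*T*6) = (T² + T²) + (6*36 + 12*T + 72 + 36*T) = 2*T² + (216 + 12*T + 72 + 36*T) = 2*T² + (288 + 48*T) = 288 + 2*T² + 48*T)
F(n) - 7*o = (288 + 2*(5/3)² + 48*(5/3)) - 7*9 = (288 + 2*(25/9) + 80) - 63 = (288 + 50/9 + 80) - 63 = 3362/9 - 63 = 2795/9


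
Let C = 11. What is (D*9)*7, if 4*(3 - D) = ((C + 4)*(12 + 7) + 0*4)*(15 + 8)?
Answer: -412209/4 ≈ -1.0305e+5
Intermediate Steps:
D = -6543/4 (D = 3 - ((11 + 4)*(12 + 7) + 0*4)*(15 + 8)/4 = 3 - (15*19 + 0)*23/4 = 3 - (285 + 0)*23/4 = 3 - 285*23/4 = 3 - ¼*6555 = 3 - 6555/4 = -6543/4 ≈ -1635.8)
(D*9)*7 = -6543/4*9*7 = -58887/4*7 = -412209/4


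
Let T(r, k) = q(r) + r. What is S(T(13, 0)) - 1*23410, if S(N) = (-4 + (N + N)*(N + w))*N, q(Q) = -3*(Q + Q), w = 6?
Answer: -521700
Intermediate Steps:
q(Q) = -6*Q
T(r, k) = -5*r (T(r, k) = -6*r + r = -5*r)
S(N) = N*(-4 + 2*N*(6 + N)) (S(N) = (-4 + (N + N)*(N + 6))*N = (-4 + (2*N)*(6 + N))*N = (-4 + 2*N*(6 + N))*N = N*(-4 + 2*N*(6 + N)))
S(T(13, 0)) - 1*23410 = 2*(-5*13)*(-2 + (-5*13)² + 6*(-5*13)) - 1*23410 = 2*(-65)*(-2 + (-65)² + 6*(-65)) - 23410 = 2*(-65)*(-2 + 4225 - 390) - 23410 = 2*(-65)*3833 - 23410 = -498290 - 23410 = -521700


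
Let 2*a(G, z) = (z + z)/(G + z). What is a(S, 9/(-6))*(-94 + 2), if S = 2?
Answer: 276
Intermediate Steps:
a(G, z) = z/(G + z) (a(G, z) = ((z + z)/(G + z))/2 = ((2*z)/(G + z))/2 = (2*z/(G + z))/2 = z/(G + z))
a(S, 9/(-6))*(-94 + 2) = ((9/(-6))/(2 + 9/(-6)))*(-94 + 2) = ((9*(-⅙))/(2 + 9*(-⅙)))*(-92) = -3/(2*(2 - 3/2))*(-92) = -3/(2*½)*(-92) = -3/2*2*(-92) = -3*(-92) = 276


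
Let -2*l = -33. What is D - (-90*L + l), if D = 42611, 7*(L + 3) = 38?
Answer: 599383/14 ≈ 42813.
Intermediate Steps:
l = 33/2 (l = -1/2*(-33) = 33/2 ≈ 16.500)
L = 17/7 (L = -3 + (1/7)*38 = -3 + 38/7 = 17/7 ≈ 2.4286)
D - (-90*L + l) = 42611 - (-90*17/7 + 33/2) = 42611 - (-1530/7 + 33/2) = 42611 - 1*(-2829/14) = 42611 + 2829/14 = 599383/14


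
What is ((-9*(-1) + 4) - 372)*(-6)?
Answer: 2154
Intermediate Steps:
((-9*(-1) + 4) - 372)*(-6) = ((9 + 4) - 372)*(-6) = (13 - 372)*(-6) = -359*(-6) = 2154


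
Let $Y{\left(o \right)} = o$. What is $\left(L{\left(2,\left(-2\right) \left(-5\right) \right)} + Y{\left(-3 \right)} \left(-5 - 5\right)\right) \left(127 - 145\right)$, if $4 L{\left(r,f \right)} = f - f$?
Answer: $-540$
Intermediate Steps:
$L{\left(r,f \right)} = 0$ ($L{\left(r,f \right)} = \frac{f - f}{4} = \frac{1}{4} \cdot 0 = 0$)
$\left(L{\left(2,\left(-2\right) \left(-5\right) \right)} + Y{\left(-3 \right)} \left(-5 - 5\right)\right) \left(127 - 145\right) = \left(0 - 3 \left(-5 - 5\right)\right) \left(127 - 145\right) = \left(0 - 3 \left(-5 - 5\right)\right) \left(-18\right) = \left(0 - -30\right) \left(-18\right) = \left(0 + 30\right) \left(-18\right) = 30 \left(-18\right) = -540$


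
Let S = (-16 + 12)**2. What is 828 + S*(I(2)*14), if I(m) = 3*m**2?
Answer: 3516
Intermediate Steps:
S = 16 (S = (-4)**2 = 16)
828 + S*(I(2)*14) = 828 + 16*((3*2**2)*14) = 828 + 16*((3*4)*14) = 828 + 16*(12*14) = 828 + 16*168 = 828 + 2688 = 3516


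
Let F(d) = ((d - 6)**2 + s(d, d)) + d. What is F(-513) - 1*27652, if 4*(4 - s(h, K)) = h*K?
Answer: 701631/4 ≈ 1.7541e+5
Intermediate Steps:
s(h, K) = 4 - K*h/4 (s(h, K) = 4 - h*K/4 = 4 - K*h/4)
F(d) = 4 + d + (-6 + d)**2 - d**2/4 (F(d) = ((d - 6)**2 + (4 - d*d/4)) + d = ((-6 + d)**2 + (4 - d**2/4)) + d = (4 + (-6 + d)**2 - d**2/4) + d = 4 + d + (-6 + d)**2 - d**2/4)
F(-513) - 1*27652 = (40 - 11*(-513) + (3/4)*(-513)**2) - 1*27652 = (40 + 5643 + (3/4)*263169) - 27652 = (40 + 5643 + 789507/4) - 27652 = 812239/4 - 27652 = 701631/4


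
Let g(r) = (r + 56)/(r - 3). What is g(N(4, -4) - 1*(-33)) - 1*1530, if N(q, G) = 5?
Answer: -53456/35 ≈ -1527.3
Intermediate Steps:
g(r) = (56 + r)/(-3 + r)
g(N(4, -4) - 1*(-33)) - 1*1530 = (56 + (5 - 1*(-33)))/(-3 + (5 - 1*(-33))) - 1*1530 = (56 + (5 + 33))/(-3 + (5 + 33)) - 1530 = (56 + 38)/(-3 + 38) - 1530 = 94/35 - 1530 = -53456/35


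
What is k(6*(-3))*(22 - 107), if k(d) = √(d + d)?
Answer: -510*I ≈ -510.0*I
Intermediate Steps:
k(d) = √2*√d (k(d) = √(2*d) = √2*√d)
k(6*(-3))*(22 - 107) = (√2*√(6*(-3)))*(22 - 107) = (√2*√(-18))*(-85) = (√2*(3*I*√2))*(-85) = (6*I)*(-85) = -510*I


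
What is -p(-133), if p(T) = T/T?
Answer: -1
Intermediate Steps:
p(T) = 1
-p(-133) = -1*1 = -1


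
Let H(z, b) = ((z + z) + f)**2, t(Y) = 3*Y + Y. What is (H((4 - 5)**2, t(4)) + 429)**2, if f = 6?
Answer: 243049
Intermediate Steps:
t(Y) = 4*Y
H(z, b) = (6 + 2*z)**2 (H(z, b) = ((z + z) + 6)**2 = (2*z + 6)**2 = (6 + 2*z)**2)
(H((4 - 5)**2, t(4)) + 429)**2 = (4*(3 + (4 - 5)**2)**2 + 429)**2 = (4*(3 + (-1)**2)**2 + 429)**2 = (4*(3 + 1)**2 + 429)**2 = (4*4**2 + 429)**2 = (4*16 + 429)**2 = (64 + 429)**2 = 493**2 = 243049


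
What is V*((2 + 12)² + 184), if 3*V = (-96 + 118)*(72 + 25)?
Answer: 810920/3 ≈ 2.7031e+5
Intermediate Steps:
V = 2134/3 (V = ((-96 + 118)*(72 + 25))/3 = (22*97)/3 = (⅓)*2134 = 2134/3 ≈ 711.33)
V*((2 + 12)² + 184) = 2134*((2 + 12)² + 184)/3 = 2134*(14² + 184)/3 = 2134*(196 + 184)/3 = (2134/3)*380 = 810920/3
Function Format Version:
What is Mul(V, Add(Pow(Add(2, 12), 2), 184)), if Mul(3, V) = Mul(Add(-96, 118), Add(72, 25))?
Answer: Rational(810920, 3) ≈ 2.7031e+5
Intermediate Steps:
V = Rational(2134, 3) (V = Mul(Rational(1, 3), Mul(Add(-96, 118), Add(72, 25))) = Mul(Rational(1, 3), Mul(22, 97)) = Mul(Rational(1, 3), 2134) = Rational(2134, 3) ≈ 711.33)
Mul(V, Add(Pow(Add(2, 12), 2), 184)) = Mul(Rational(2134, 3), Add(Pow(Add(2, 12), 2), 184)) = Mul(Rational(2134, 3), Add(Pow(14, 2), 184)) = Mul(Rational(2134, 3), Add(196, 184)) = Mul(Rational(2134, 3), 380) = Rational(810920, 3)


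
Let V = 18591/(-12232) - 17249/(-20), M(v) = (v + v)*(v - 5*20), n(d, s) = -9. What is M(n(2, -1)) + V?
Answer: 172650407/61160 ≈ 2822.9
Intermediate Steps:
M(v) = 2*v*(-100 + v) (M(v) = (2*v)*(v - 100) = (2*v)*(-100 + v) = 2*v*(-100 + v))
V = 52654487/61160 (V = 18591*(-1/12232) - 17249*(-1/20) = -18591/12232 + 17249/20 = 52654487/61160 ≈ 860.93)
M(n(2, -1)) + V = 2*(-9)*(-100 - 9) + 52654487/61160 = 2*(-9)*(-109) + 52654487/61160 = 1962 + 52654487/61160 = 172650407/61160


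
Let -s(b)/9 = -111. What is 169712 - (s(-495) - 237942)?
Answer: 406655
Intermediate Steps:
s(b) = 999 (s(b) = -9*(-111) = 999)
169712 - (s(-495) - 237942) = 169712 - (999 - 237942) = 169712 - 1*(-236943) = 169712 + 236943 = 406655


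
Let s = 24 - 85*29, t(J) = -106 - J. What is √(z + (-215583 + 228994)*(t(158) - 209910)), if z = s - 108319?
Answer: I*√2818754274 ≈ 53092.0*I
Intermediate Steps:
s = -2441 (s = 24 - 2465 = -2441)
z = -110760 (z = -2441 - 108319 = -110760)
√(z + (-215583 + 228994)*(t(158) - 209910)) = √(-110760 + (-215583 + 228994)*((-106 - 1*158) - 209910)) = √(-110760 + 13411*((-106 - 158) - 209910)) = √(-110760 + 13411*(-264 - 209910)) = √(-110760 + 13411*(-210174)) = √(-110760 - 2818643514) = √(-2818754274) = I*√2818754274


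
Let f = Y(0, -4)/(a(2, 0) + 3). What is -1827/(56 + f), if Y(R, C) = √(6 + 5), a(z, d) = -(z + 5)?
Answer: -1636992/50165 - 7308*√11/50165 ≈ -33.115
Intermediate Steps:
a(z, d) = -5 - z (a(z, d) = -(5 + z) = -5 - z)
Y(R, C) = √11
f = -√11/4 (f = √11/((-5 - 1*2) + 3) = √11/((-5 - 2) + 3) = √11/(-7 + 3) = √11/(-4) = -√11/4 ≈ -0.82916)
-1827/(56 + f) = -1827/(56 - √11/4)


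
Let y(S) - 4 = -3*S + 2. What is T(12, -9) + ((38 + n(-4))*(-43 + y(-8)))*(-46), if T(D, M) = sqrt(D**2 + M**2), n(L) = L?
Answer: 20347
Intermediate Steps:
y(S) = 6 - 3*S (y(S) = 4 + (-3*S + 2) = 4 + (2 - 3*S) = 6 - 3*S)
T(12, -9) + ((38 + n(-4))*(-43 + y(-8)))*(-46) = sqrt(12**2 + (-9)**2) + ((38 - 4)*(-43 + (6 - 3*(-8))))*(-46) = sqrt(144 + 81) + (34*(-43 + (6 + 24)))*(-46) = sqrt(225) + (34*(-43 + 30))*(-46) = 15 + (34*(-13))*(-46) = 15 - 442*(-46) = 15 + 20332 = 20347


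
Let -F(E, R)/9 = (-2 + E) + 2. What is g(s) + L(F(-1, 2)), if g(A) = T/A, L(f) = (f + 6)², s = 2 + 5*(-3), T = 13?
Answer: 224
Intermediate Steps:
F(E, R) = -9*E (F(E, R) = -9*((-2 + E) + 2) = -9*E)
s = -13 (s = 2 - 15 = -13)
L(f) = (6 + f)²
g(A) = 13/A
g(s) + L(F(-1, 2)) = 13/(-13) + (6 - 9*(-1))² = 13*(-1/13) + (6 + 9)² = -1 + 15² = -1 + 225 = 224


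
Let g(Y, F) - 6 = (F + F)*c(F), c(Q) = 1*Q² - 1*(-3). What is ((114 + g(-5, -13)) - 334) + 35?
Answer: -4651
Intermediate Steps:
c(Q) = 3 + Q² (c(Q) = Q² + 3 = 3 + Q²)
g(Y, F) = 6 + 2*F*(3 + F²) (g(Y, F) = 6 + (F + F)*(3 + F²) = 6 + (2*F)*(3 + F²) = 6 + 2*F*(3 + F²))
((114 + g(-5, -13)) - 334) + 35 = ((114 + (6 + 2*(-13)*(3 + (-13)²))) - 334) + 35 = ((114 + (6 + 2*(-13)*(3 + 169))) - 334) + 35 = ((114 + (6 + 2*(-13)*172)) - 334) + 35 = ((114 + (6 - 4472)) - 334) + 35 = ((114 - 4466) - 334) + 35 = (-4352 - 334) + 35 = -4686 + 35 = -4651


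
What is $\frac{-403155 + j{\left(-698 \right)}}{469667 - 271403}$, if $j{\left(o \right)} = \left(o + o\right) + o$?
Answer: $- \frac{135083}{66088} \approx -2.044$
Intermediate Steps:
$j{\left(o \right)} = 3 o$ ($j{\left(o \right)} = 2 o + o = 3 o$)
$\frac{-403155 + j{\left(-698 \right)}}{469667 - 271403} = \frac{-403155 + 3 \left(-698\right)}{469667 - 271403} = \frac{-403155 - 2094}{198264} = \left(-405249\right) \frac{1}{198264} = - \frac{135083}{66088}$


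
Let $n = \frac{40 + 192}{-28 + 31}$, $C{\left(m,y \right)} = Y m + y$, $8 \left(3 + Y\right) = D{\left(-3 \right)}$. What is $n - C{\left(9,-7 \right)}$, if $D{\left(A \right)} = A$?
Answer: $\frac{2753}{24} \approx 114.71$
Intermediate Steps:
$Y = - \frac{27}{8}$ ($Y = -3 + \frac{1}{8} \left(-3\right) = -3 - \frac{3}{8} = - \frac{27}{8} \approx -3.375$)
$C{\left(m,y \right)} = y - \frac{27 m}{8}$ ($C{\left(m,y \right)} = - \frac{27 m}{8} + y = y - \frac{27 m}{8}$)
$n = \frac{232}{3} \approx 77.333$
$n - C{\left(9,-7 \right)} = \frac{232}{3} - \left(-7 - \frac{243}{8}\right) = \frac{232}{3} - - \frac{299}{8} = \frac{232}{3} + \frac{299}{8} = \frac{2753}{24}$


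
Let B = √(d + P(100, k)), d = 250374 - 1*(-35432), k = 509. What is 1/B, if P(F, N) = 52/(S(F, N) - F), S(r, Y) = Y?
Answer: √47809934754/116894706 ≈ 0.0018705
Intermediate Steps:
d = 285806 (d = 250374 + 35432 = 285806)
P(F, N) = 52/(N - F)
B = √47809934754/409 (B = √(285806 - 52/(100 - 1*509)) = √(285806 - 52/(100 - 509)) = √(285806 - 52/(-409)) = √(285806 - 52*(-1/409)) = √(285806 + 52/409) = √(116894706/409) = √47809934754/409 ≈ 534.61)
1/B = 1/(√47809934754/409) = √47809934754/116894706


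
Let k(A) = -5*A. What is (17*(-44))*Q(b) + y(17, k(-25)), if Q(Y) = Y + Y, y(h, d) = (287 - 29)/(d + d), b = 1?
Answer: -186871/125 ≈ -1495.0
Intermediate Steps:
y(h, d) = 129/d (y(h, d) = 258/((2*d)) = 258*(1/(2*d)) = 129/d)
Q(Y) = 2*Y
(17*(-44))*Q(b) + y(17, k(-25)) = (17*(-44))*(2*1) + 129/((-5*(-25))) = -748*2 + 129/125 = -1496 + 129*(1/125) = -1496 + 129/125 = -186871/125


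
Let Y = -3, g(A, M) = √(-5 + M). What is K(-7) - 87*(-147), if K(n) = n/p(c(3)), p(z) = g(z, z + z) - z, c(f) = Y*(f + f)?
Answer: 4667859/365 + 7*I*√41/365 ≈ 12789.0 + 0.1228*I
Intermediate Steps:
c(f) = -6*f (c(f) = -3*(f + f) = -6*f)
p(z) = √(-5 + 2*z) - z (p(z) = √(-5 + (z + z)) - z = √(-5 + 2*z) - z)
K(n) = n/(18 + I*√41) (K(n) = n/(√(-5 + 2*(-6*3)) - (-6)*3) = n/(√(-5 + 2*(-18)) - 1*(-18)) = n/(√(-5 - 36) + 18) = n/(√(-41) + 18) = n/(I*√41 + 18) = n/(18 + I*√41))
K(-7) - 87*(-147) = ((18/365)*(-7) - 1/365*I*(-7)*√41) - 87*(-147) = (-126/365 + 7*I*√41/365) + 12789 = 4667859/365 + 7*I*√41/365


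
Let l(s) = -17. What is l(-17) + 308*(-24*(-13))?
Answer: 96079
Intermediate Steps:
l(-17) + 308*(-24*(-13)) = -17 + 308*(-24*(-13)) = -17 + 308*312 = -17 + 96096 = 96079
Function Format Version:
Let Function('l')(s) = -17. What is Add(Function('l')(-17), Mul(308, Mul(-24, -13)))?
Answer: 96079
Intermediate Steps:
Add(Function('l')(-17), Mul(308, Mul(-24, -13))) = Add(-17, Mul(308, Mul(-24, -13))) = Add(-17, Mul(308, 312)) = Add(-17, 96096) = 96079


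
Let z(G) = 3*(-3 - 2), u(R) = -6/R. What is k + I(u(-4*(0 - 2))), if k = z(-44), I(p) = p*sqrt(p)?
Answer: -15 - 3*I*sqrt(3)/8 ≈ -15.0 - 0.64952*I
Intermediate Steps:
I(p) = p**(3/2)
z(G) = -15 (z(G) = 3*(-5) = -15)
k = -15
k + I(u(-4*(0 - 2))) = -15 + (-6*(-1/(4*(0 - 2))))**(3/2) = -15 + (-6/((-4*(-2))))**(3/2) = -15 + (-6/8)**(3/2) = -15 + (-6*1/8)**(3/2) = -15 + (-3/4)**(3/2) = -15 - 3*I*sqrt(3)/8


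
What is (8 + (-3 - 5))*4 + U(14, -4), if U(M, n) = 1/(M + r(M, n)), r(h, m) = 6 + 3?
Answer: 1/23 ≈ 0.043478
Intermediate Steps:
r(h, m) = 9
U(M, n) = 1/(9 + M) (U(M, n) = 1/(M + 9) = 1/(9 + M))
(8 + (-3 - 5))*4 + U(14, -4) = (8 + (-3 - 5))*4 + 1/(9 + 14) = (8 - 8)*4 + 1/23 = 0*4 + 1/23 = 0 + 1/23 = 1/23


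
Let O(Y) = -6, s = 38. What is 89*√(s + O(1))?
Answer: 356*√2 ≈ 503.46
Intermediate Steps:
89*√(s + O(1)) = 89*√(38 - 6) = 89*√32 = 89*(4*√2) = 356*√2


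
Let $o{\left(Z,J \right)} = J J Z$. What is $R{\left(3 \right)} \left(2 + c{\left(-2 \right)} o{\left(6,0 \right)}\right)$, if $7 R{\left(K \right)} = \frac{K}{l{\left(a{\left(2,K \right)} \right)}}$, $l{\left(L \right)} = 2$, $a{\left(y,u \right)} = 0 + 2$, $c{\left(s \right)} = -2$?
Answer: $\frac{3}{7} \approx 0.42857$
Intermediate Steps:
$a{\left(y,u \right)} = 2$
$o{\left(Z,J \right)} = Z J^{2}$
$R{\left(K \right)} = \frac{K}{14}$ ($R{\left(K \right)} = \frac{K \frac{1}{2}}{7} = \frac{\frac{1}{2} K}{7} = \frac{K}{14}$)
$R{\left(3 \right)} \left(2 + c{\left(-2 \right)} o{\left(6,0 \right)}\right) = \frac{1}{14} \cdot 3 \left(2 - 2 \cdot 6 \cdot 0^{2}\right) = \frac{3 \left(2 - 2 \cdot 6 \cdot 0\right)}{14} = \frac{3 \left(2 - 0\right)}{14} = \frac{3 \left(2 + 0\right)}{14} = \frac{3}{14} \cdot 2 = \frac{3}{7}$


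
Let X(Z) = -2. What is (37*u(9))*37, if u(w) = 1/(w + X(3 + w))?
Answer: 1369/7 ≈ 195.57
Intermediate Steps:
u(w) = 1/(-2 + w) (u(w) = 1/(w - 2) = 1/(-2 + w))
(37*u(9))*37 = (37/(-2 + 9))*37 = (37/7)*37 = 1369/7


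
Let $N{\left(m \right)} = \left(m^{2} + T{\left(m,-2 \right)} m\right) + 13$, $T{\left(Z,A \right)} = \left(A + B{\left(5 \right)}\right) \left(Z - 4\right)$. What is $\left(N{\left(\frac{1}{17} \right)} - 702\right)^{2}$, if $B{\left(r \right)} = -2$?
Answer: $\frac{39542117904}{83521} \approx 4.7344 \cdot 10^{5}$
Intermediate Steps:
$T{\left(Z,A \right)} = \left(-4 + Z\right) \left(-2 + A\right)$ ($T{\left(Z,A \right)} = \left(A - 2\right) \left(Z - 4\right) = \left(-2 + A\right) \left(-4 + Z\right) = \left(-4 + Z\right) \left(-2 + A\right)$)
$N{\left(m \right)} = 13 + m^{2} + m \left(16 - 4 m\right)$ ($N{\left(m \right)} = \left(m^{2} + \left(8 - -8 - 2 m - 2 m\right) m\right) + 13 = \left(m^{2} + \left(8 + 8 - 2 m - 2 m\right) m\right) + 13 = \left(m^{2} + \left(16 - 4 m\right) m\right) + 13 = \left(m^{2} + m \left(16 - 4 m\right)\right) + 13 = 13 + m^{2} + m \left(16 - 4 m\right)$)
$\left(N{\left(\frac{1}{17} \right)} - 702\right)^{2} = \left(\left(13 - 3 \left(\frac{1}{17}\right)^{2} + \frac{16}{17}\right) - 702\right)^{2} = \left(\left(13 - \frac{3}{289} + 16 \cdot \frac{1}{17}\right) - 702\right)^{2} = \left(\left(13 - \frac{3}{289} + \frac{16}{17}\right) - 702\right)^{2} = \left(\frac{4026}{289} - 702\right)^{2} = \left(- \frac{198852}{289}\right)^{2} = \frac{39542117904}{83521}$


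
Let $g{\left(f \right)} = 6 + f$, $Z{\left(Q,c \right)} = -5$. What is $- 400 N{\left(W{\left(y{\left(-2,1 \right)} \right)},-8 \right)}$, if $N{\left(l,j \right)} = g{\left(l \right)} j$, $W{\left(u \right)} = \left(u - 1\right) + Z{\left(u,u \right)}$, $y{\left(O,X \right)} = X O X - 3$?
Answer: $-16000$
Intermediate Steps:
$y{\left(O,X \right)} = -3 + O X^{2}$ ($y{\left(O,X \right)} = O X X - 3 = O X^{2} - 3 = -3 + O X^{2}$)
$W{\left(u \right)} = -6 + u$ ($W{\left(u \right)} = \left(u - 1\right) - 5 = \left(-1 + u\right) - 5 = -6 + u$)
$N{\left(l,j \right)} = j \left(6 + l\right)$ ($N{\left(l,j \right)} = \left(6 + l\right) j = j \left(6 + l\right)$)
$- 400 N{\left(W{\left(y{\left(-2,1 \right)} \right)},-8 \right)} = - 400 \left(- 8 \left(6 - \left(9 + 2\right)\right)\right) = - 400 \left(- 8 \left(6 - 11\right)\right) = - 400 \left(\left(-8\right) \left(-5\right)\right) = \left(-400\right) 40 = -16000$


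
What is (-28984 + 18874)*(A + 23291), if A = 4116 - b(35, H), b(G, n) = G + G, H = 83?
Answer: -276377070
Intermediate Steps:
b(G, n) = 2*G
A = 4046 (A = 4116 - 2*35 = 4116 - 1*70 = 4116 - 70 = 4046)
(-28984 + 18874)*(A + 23291) = (-28984 + 18874)*(4046 + 23291) = -10110*27337 = -276377070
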